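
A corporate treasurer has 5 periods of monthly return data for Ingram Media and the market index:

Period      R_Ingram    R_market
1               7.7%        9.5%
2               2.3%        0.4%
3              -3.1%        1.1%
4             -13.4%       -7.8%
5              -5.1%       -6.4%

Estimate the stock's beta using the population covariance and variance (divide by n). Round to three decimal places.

Mean R_i = (7.7 + 2.3 − 3.1 − 13.4 − 5.1) / 5 = -2.3200%
Mean R_m = (9.5 + 0.4 + 1.1 − 7.8 − 6.4) / 5 = -0.6400%
Σ(R_i − R̄_i)(R_m − R̄_m) = 200.3960  ⇒  Cov = 200.3960 / 5 = 40.0792
Σ(R_m − R̄_m)² = 191.3720  ⇒  Var(R_m) = 191.3720 / 5 = 38.2744
β = Cov / Var(R_m) = 40.0792 / 38.2744 = 1.0472

1.047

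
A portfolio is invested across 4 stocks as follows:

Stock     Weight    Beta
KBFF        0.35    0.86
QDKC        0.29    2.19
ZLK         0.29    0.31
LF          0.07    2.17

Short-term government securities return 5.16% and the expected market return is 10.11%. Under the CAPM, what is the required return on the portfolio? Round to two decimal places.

10.99%

β_P = Σ w_i β_i = 0.35×0.86 + 0.29×2.19 + 0.29×0.31 + 0.07×2.17 = 1.1779
MRP = 10.11% − 5.16% = 4.95%
E(R_P) = R_f + β_P × MRP = 5.16% + 1.1779 × 4.95% = 10.99%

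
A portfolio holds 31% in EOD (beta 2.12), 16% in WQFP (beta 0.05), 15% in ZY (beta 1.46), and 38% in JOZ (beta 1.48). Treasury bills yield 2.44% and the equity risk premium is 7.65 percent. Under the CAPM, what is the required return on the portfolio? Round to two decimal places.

β_P = Σ w_i β_i = 0.31×2.12 + 0.16×0.05 + 0.15×1.46 + 0.38×1.48 = 1.4466
E(R_P) = R_f + β_P × MRP = 2.44% + 1.4466 × 7.65% = 13.51%

13.51%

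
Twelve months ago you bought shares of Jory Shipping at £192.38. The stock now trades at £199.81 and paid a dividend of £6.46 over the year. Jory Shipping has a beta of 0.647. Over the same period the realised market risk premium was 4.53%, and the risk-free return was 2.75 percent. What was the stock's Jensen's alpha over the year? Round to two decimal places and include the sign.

+1.54%

Realised HPR = (P1 + D1 − P0) / P0 = (199.81 + 6.46 − 192.38) / 192.38 = 13.89 / 192.38 = 7.2201%
CAPM required = R_f + β·MRP = 2.75% + 0.647 × 4.53% = 5.68091%
α = realised − required = 7.2201% − 5.68091% = +1.54%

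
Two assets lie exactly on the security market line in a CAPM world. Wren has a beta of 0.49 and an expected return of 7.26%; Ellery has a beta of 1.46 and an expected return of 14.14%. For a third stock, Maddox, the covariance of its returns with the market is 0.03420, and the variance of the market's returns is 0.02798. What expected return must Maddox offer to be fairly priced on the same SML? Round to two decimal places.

MRP = (14.14% − 7.26%) / (1.46 − 0.49) = 7.0928%
R_f = 7.26% − 0.49 × 7.0928% = 3.7845%
β_Maddox = Cov / Var(R_m) = 0.03420 / 0.02798 = 1.2223
E(R_Maddox) = R_f + β × MRP = 3.7845% + 1.2223 × 7.0928% = 12.45%

12.45%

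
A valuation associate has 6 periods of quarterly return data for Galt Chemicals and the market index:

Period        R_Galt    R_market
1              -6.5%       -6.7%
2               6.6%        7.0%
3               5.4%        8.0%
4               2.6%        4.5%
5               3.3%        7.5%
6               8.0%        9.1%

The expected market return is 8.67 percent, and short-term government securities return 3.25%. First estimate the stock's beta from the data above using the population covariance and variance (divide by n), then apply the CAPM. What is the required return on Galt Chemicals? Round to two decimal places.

Mean R_i = (-6.5 + 6.6 + 5.4 + 2.6 + 3.3 + 8.0) / 6 = 3.2333%
Mean R_m = (-6.7 + 7.0 + 8.0 + 4.5 + 7.5 + 9.1) / 6 = 4.9000%
Σ(R_i − R̄_i)(R_m − R̄_m) = 147.1400  ⇒  Cov = 147.1400 / 6 = 24.5233
Σ(R_m − R̄_m)² = 173.1400  ⇒  Var(R_m) = 173.1400 / 6 = 28.8567
β = Cov / Var(R_m) = 24.5233 / 28.8567 = 0.8498
MRP = 8.67% − 3.25% = 5.42%
E(R) = R_f + β × MRP = 3.25% + 0.8498 × 5.42% = 7.86%

7.86%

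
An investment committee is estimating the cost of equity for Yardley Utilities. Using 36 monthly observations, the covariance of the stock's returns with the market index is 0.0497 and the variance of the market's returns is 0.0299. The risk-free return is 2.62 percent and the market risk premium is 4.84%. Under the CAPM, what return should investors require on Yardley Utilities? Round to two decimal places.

β = Cov(R_i, R_m) / Var(R_m) = 0.0497 / 0.0299 = 1.6622
E(R) = R_f + β × MRP = 2.62% + 1.6622 × 4.84% = 10.67%

10.67%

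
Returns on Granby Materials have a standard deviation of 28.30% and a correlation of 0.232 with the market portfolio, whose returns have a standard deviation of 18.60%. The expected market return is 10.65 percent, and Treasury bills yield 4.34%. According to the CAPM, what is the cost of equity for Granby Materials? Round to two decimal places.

6.57%

β = ρ × σ_i / σ_m = 0.232 × 28.30% / 18.60% = 0.3530
MRP = 10.65% − 4.34% = 6.31%
E(R) = 4.34% + 0.3530 × 6.31% = 6.57%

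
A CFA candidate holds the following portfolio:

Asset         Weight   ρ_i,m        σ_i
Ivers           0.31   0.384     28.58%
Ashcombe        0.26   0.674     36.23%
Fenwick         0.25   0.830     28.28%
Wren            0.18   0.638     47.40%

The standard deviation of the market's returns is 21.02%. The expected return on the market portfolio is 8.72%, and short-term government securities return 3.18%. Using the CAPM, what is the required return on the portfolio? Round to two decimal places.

8.73%

β_Ivers = 0.384 × 28.58% / 21.02% = 0.5221
β_Ashcombe = 0.674 × 36.23% / 21.02% = 1.1617
β_Fenwick = 0.830 × 28.28% / 21.02% = 1.1167
β_Wren = 0.638 × 47.40% / 21.02% = 1.4387
β_P = Σ w_i β_i = 0.31×0.5221 + 0.26×1.1617 + 0.25×1.1167 + 0.18×1.4387 = 1.0020
MRP = 8.72% − 3.18% = 5.54%
E(R_P) = R_f + β_P × MRP = 3.18% + 1.0020 × 5.54% = 8.73%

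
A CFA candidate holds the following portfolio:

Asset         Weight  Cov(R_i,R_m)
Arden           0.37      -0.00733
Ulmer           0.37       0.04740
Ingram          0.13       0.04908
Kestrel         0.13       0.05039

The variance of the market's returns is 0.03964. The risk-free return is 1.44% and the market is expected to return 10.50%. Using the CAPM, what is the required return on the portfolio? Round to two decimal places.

7.78%

β_Arden = -0.00733 / 0.03964 = -0.1849
β_Ulmer = 0.04740 / 0.03964 = 1.1958
β_Ingram = 0.04908 / 0.03964 = 1.2381
β_Kestrel = 0.05039 / 0.03964 = 1.2712
β_P = Σ w_i β_i = 0.37×-0.1849 + 0.37×1.1958 + 0.13×1.2381 + 0.13×1.2712 = 0.7002
MRP = 10.50% − 1.44% = 9.06%
E(R_P) = R_f + β_P × MRP = 1.44% + 0.7002 × 9.06% = 7.78%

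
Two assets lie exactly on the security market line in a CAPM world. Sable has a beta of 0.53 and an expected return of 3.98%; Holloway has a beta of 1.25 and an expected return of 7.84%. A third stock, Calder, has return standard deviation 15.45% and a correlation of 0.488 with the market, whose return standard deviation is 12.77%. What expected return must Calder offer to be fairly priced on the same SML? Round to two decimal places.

4.30%

MRP = (7.84% − 3.98%) / (1.25 − 0.53) = 5.3611%
R_f = 3.98% − 0.53 × 5.3611% = 1.1386%
β_Calder = ρ·σ_i/σ_m = 0.488 × 15.45 / 12.77 = 0.5904
E(R_Calder) = R_f + β × MRP = 1.1386% + 0.5904 × 5.3611% = 4.30%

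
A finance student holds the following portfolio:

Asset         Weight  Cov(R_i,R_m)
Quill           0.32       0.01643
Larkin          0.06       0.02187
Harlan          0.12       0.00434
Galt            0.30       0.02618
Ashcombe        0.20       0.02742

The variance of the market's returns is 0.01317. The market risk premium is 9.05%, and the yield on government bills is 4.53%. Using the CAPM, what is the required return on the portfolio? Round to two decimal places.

18.57%

β_Quill = 0.01643 / 0.01317 = 1.2475
β_Larkin = 0.02187 / 0.01317 = 1.6606
β_Harlan = 0.00434 / 0.01317 = 0.3295
β_Galt = 0.02618 / 0.01317 = 1.9879
β_Ashcombe = 0.02742 / 0.01317 = 2.0820
β_P = Σ w_i β_i = 0.32×1.2475 + 0.06×1.6606 + 0.12×0.3295 + 0.30×1.9879 + 0.20×2.0820 = 1.5511
E(R_P) = R_f + β_P × MRP = 4.53% + 1.5511 × 9.05% = 18.57%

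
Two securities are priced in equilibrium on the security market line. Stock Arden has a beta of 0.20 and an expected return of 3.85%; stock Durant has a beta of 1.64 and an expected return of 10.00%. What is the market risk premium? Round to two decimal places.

Both satisfy E(R) = R_f + β·MRP, so the slope of the SML is
MRP = (10.00% − 3.85%) / (1.64 − 0.20) = 6.15% / 1.44 = 4.2708%

4.27%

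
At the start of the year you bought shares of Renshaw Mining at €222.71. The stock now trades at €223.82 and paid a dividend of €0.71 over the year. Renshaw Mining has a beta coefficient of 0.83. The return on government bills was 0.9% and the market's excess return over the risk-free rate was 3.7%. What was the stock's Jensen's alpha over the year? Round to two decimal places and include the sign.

-3.15%

Realised HPR = (P1 + D1 − P0) / P0 = (223.82 + 0.71 − 222.71) / 222.71 = 1.82 / 222.71 = 0.8172%
CAPM required = R_f + β·MRP = 0.9% + 0.83 × 3.7% = 3.9710%
α = realised − required = 0.8172% − 3.9710% = -3.15%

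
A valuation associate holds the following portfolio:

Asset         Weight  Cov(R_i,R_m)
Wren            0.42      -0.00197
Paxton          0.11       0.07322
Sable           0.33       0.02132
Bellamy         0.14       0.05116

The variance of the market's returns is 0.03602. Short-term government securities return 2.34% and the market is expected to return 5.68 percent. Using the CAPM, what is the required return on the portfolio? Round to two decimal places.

β_Wren = -0.00197 / 0.03602 = -0.0547
β_Paxton = 0.07322 / 0.03602 = 2.0328
β_Sable = 0.02132 / 0.03602 = 0.5919
β_Bellamy = 0.05116 / 0.03602 = 1.4203
β_P = Σ w_i β_i = 0.42×-0.0547 + 0.11×2.0328 + 0.33×0.5919 + 0.14×1.4203 = 0.5948
MRP = 5.68% − 2.34% = 3.34%
E(R_P) = R_f + β_P × MRP = 2.34% + 0.5948 × 3.34% = 4.33%

4.33%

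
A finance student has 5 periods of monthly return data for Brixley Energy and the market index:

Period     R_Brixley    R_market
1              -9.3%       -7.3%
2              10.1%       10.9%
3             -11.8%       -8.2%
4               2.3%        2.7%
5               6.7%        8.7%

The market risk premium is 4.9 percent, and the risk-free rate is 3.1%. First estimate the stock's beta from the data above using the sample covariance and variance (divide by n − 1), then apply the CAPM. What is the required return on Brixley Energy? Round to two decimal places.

Mean R_i = (-9.3 + 10.1 − 11.8 + 2.3 + 6.7) / 5 = -0.4000%
Mean R_m = (-7.3 + 10.9 − 8.2 + 2.7 + 8.7) / 5 = 1.3600%
Σ(R_i − R̄_i)(R_m − R̄_m) = 341.9600  ⇒  Cov = 341.9600 / 4 = 85.4900
Σ(R_m − R̄_m)² = 313.0720  ⇒  Var(R_m) = 313.0720 / 4 = 78.2680
β = Cov / Var(R_m) = 85.4900 / 78.2680 = 1.0923
E(R) = R_f + β × MRP = 3.1% + 1.0923 × 4.9% = 8.45%

8.45%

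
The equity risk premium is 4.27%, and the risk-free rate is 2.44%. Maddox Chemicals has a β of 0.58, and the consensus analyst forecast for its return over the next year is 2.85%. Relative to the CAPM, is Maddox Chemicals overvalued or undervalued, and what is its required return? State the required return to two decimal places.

Overvalued; required return 4.92%

Required return = R_f + β·MRP = 2.44% + 0.58 × 4.27% = 4.92%
Forecast 2.85% < required 4.92% → the stock plots below the SML → overvalued.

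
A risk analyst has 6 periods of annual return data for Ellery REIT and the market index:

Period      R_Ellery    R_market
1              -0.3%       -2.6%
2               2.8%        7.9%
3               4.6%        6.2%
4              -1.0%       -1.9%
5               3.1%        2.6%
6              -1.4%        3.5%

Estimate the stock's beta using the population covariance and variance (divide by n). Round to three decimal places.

0.405

Mean R_i = (-0.3 + 2.8 + 4.6 − 1.0 + 3.1 − 1.4) / 6 = 1.3000%
Mean R_m = (-2.6 + 7.9 + 6.2 − 1.9 + 2.6 + 3.5) / 6 = 2.6167%
Σ(R_i − R̄_i)(R_m − R̄_m) = 36.0700  ⇒  Cov = 36.0700 / 6 = 6.0117
Σ(R_m − R̄_m)² = 89.1483  ⇒  Var(R_m) = 89.1483 / 6 = 14.8581
β = Cov / Var(R_m) = 6.0117 / 14.8581 = 0.4046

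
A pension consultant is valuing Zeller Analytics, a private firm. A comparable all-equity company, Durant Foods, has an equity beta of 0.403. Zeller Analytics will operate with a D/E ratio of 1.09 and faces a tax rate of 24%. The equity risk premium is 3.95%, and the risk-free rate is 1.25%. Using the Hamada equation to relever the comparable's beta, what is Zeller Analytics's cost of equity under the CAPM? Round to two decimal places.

β_L = β_U × [1 + (1 − t)(D/E)] = 0.403 × [1 + (1 − 0.24) × 1.09]
    = 0.403 × [1 + 0.76 × 1.09] = 0.403 × 1.8284 = 0.7368
E(R) = R_f + β_L × MRP = 1.25% + 0.7368 × 3.95% = 4.16%

4.16%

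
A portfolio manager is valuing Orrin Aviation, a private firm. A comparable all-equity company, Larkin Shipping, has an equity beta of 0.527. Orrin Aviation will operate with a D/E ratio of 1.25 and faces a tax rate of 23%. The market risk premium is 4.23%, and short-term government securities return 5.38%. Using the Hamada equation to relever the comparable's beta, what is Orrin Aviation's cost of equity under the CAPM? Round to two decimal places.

9.75%

β_L = β_U × [1 + (1 − t)(D/E)] = 0.527 × [1 + (1 − 0.23) × 1.25]
    = 0.527 × [1 + 0.77 × 1.25] = 0.527 × 1.9625 = 1.0342
E(R) = R_f + β_L × MRP = 5.38% + 1.0342 × 4.23% = 9.75%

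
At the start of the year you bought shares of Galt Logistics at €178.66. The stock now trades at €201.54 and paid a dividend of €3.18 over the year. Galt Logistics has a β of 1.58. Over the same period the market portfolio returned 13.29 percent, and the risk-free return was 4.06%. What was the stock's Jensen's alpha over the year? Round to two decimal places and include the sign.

Realised HPR = (P1 + D1 − P0) / P0 = (201.54 + 3.18 − 178.66) / 178.66 = 26.06 / 178.66 = 14.5864%
MRP = 13.29% − 4.06% = 9.23%
CAPM required = R_f + β·MRP = 4.06% + 1.58 × 9.23% = 18.6434%
α = realised − required = 14.5864% − 18.6434% = -4.06%

-4.06%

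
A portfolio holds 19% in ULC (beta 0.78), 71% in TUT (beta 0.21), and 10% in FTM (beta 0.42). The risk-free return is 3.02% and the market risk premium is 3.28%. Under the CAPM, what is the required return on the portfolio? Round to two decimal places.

4.13%

β_P = Σ w_i β_i = 0.19×0.78 + 0.71×0.21 + 0.10×0.42 = 0.3393
E(R_P) = R_f + β_P × MRP = 3.02% + 0.3393 × 3.28% = 4.13%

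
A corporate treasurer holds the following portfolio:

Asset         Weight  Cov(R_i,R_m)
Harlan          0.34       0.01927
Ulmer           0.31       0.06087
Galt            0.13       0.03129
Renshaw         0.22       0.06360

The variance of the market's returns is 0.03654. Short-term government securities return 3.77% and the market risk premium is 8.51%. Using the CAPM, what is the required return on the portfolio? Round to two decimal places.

13.90%

β_Harlan = 0.01927 / 0.03654 = 0.5274
β_Ulmer = 0.06087 / 0.03654 = 1.6658
β_Galt = 0.03129 / 0.03654 = 0.8563
β_Renshaw = 0.06360 / 0.03654 = 1.7406
β_P = Σ w_i β_i = 0.34×0.5274 + 0.31×1.6658 + 0.13×0.8563 + 0.22×1.7406 = 1.1900
E(R_P) = R_f + β_P × MRP = 3.77% + 1.1900 × 8.51% = 13.90%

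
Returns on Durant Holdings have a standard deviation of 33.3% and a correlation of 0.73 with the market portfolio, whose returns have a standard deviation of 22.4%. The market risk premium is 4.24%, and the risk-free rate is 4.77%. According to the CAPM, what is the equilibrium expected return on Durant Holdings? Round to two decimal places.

β = ρ × σ_i / σ_m = 0.73 × 33.3% / 22.4% = 1.0852
E(R) = 4.77% + 1.0852 × 4.24% = 9.37%

9.37%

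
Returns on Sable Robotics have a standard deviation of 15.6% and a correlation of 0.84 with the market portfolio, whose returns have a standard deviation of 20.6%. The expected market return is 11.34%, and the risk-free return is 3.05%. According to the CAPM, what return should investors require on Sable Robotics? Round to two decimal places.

8.32%

β = ρ × σ_i / σ_m = 0.84 × 15.6% / 20.6% = 0.6361
MRP = 11.34% − 3.05% = 8.29%
E(R) = 3.05% + 0.6361 × 8.29% = 8.32%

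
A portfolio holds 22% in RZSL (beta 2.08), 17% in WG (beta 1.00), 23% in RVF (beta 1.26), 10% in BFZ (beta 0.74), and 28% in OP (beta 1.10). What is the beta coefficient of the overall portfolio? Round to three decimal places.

β_P = Σ w_i β_i = 0.22×2.08 + 0.17×1.00 + 0.23×1.26 + 0.10×0.74 + 0.28×1.10 = 1.2994

1.299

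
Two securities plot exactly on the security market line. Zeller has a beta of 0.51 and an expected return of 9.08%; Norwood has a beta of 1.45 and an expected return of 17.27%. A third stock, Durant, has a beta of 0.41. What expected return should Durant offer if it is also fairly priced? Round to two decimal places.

MRP (SML slope) = (17.27% − 9.08%) / (1.45 − 0.51) = 8.19% / 0.94 = 8.7128%
R_f (intercept) = 9.08% − 0.51 × 8.7128% = 4.6365%
E(R_Durant) = R_f + β × MRP = 4.6365% + 0.41 × 8.7128% = 8.21%

8.21%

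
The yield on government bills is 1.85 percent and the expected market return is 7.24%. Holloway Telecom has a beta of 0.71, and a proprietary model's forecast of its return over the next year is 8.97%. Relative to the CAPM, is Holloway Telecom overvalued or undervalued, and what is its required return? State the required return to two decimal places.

MRP = 7.24% − 1.85% = 5.39%
Required return = R_f + β·MRP = 1.85% + 0.71 × 5.39% = 5.68%
Forecast 8.97% > required 5.68% → the stock plots above the SML → undervalued.

Undervalued; required return 5.68%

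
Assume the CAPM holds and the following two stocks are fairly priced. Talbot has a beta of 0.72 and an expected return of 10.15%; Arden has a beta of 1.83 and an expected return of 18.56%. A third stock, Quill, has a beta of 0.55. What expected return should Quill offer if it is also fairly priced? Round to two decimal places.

MRP (SML slope) = (18.56% − 10.15%) / (1.83 − 0.72) = 8.41% / 1.11 = 7.5766%
R_f (intercept) = 10.15% − 0.72 × 7.5766% = 4.6948%
E(R_Quill) = R_f + β × MRP = 4.6948% + 0.55 × 7.5766% = 8.86%

8.86%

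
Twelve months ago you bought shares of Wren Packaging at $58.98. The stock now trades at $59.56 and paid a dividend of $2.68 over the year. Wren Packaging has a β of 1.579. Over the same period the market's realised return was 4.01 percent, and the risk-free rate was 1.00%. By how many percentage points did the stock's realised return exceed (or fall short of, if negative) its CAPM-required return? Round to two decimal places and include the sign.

-0.23%

Realised HPR = (P1 + D1 − P0) / P0 = (59.56 + 2.68 − 58.98) / 58.98 = 3.26 / 58.98 = 5.5273%
MRP = 4.01% − 1.00% = 3.01%
CAPM required = R_f + β·MRP = 1.00% + 1.579 × 3.01% = 5.75279%
α = realised − required = 5.5273% − 5.75279% = -0.23%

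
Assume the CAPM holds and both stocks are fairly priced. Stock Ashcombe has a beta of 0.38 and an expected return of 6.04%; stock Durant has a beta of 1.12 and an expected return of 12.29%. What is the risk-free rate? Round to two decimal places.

Both satisfy E(R) = R_f + β·MRP, so the slope of the SML is
MRP = (12.29% − 6.04%) / (1.12 − 0.38) = 6.25% / 0.74 = 8.4459%
R_f = E(R_Ashcombe) − β_Ashcombe·MRP = 6.04% − 0.38 × 8.4459% = 2.8306%

2.83%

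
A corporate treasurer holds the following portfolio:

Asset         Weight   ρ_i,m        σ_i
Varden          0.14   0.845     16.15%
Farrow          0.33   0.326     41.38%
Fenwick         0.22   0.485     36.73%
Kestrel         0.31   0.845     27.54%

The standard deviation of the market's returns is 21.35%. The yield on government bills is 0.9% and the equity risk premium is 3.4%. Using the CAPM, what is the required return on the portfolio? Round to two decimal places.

3.69%

β_Varden = 0.845 × 16.15% / 21.35% = 0.6392
β_Farrow = 0.326 × 41.38% / 21.35% = 0.6318
β_Fenwick = 0.485 × 36.73% / 21.35% = 0.8344
β_Kestrel = 0.845 × 27.54% / 21.35% = 1.0900
β_P = Σ w_i β_i = 0.14×0.6392 + 0.33×0.6318 + 0.22×0.8344 + 0.31×1.0900 = 0.8195
E(R_P) = R_f + β_P × MRP = 0.9% + 0.8195 × 3.4% = 3.69%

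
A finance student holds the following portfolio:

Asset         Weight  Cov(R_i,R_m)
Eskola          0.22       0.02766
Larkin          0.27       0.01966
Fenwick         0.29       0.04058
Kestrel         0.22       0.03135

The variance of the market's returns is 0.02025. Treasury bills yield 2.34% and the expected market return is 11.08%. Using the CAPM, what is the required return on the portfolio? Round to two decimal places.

β_Eskola = 0.02766 / 0.02025 = 1.3659
β_Larkin = 0.01966 / 0.02025 = 0.9709
β_Fenwick = 0.04058 / 0.02025 = 2.0040
β_Kestrel = 0.03135 / 0.02025 = 1.5481
β_P = Σ w_i β_i = 0.22×1.3659 + 0.27×0.9709 + 0.29×2.0040 + 0.22×1.5481 = 1.4844
MRP = 11.08% − 2.34% = 8.74%
E(R_P) = R_f + β_P × MRP = 2.34% + 1.4844 × 8.74% = 15.31%

15.31%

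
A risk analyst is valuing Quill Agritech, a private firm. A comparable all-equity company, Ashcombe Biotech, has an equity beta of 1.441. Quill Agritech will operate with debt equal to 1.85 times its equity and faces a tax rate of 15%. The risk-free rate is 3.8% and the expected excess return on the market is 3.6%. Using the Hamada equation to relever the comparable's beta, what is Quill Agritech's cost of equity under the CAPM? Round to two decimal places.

β_L = β_U × [1 + (1 − t)(D/E)] = 1.441 × [1 + (1 − 0.15) × 1.85]
    = 1.441 × [1 + 0.85 × 1.85] = 1.441 × 2.5725 = 3.7070
E(R) = R_f + β_L × MRP = 3.8% + 3.7070 × 3.6% = 17.15%

17.15%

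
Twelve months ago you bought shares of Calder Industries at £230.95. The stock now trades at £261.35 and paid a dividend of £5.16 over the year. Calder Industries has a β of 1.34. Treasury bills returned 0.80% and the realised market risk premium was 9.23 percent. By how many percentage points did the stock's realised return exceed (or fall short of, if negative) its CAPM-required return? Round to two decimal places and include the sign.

+2.23%

Realised HPR = (P1 + D1 − P0) / P0 = (261.35 + 5.16 − 230.95) / 230.95 = 35.56 / 230.95 = 15.3973%
CAPM required = R_f + β·MRP = 0.80% + 1.34 × 9.23% = 13.1682%
α = realised − required = 15.3973% − 13.1682% = +2.23%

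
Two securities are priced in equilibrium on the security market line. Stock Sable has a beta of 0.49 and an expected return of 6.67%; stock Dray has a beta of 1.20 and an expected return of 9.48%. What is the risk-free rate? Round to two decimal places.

4.73%

Both satisfy E(R) = R_f + β·MRP, so the slope of the SML is
MRP = (9.48% − 6.67%) / (1.20 − 0.49) = 2.81% / 0.71 = 3.9577%
R_f = E(R_Sable) − β_Sable·MRP = 6.67% − 0.49 × 3.9577% = 4.7307%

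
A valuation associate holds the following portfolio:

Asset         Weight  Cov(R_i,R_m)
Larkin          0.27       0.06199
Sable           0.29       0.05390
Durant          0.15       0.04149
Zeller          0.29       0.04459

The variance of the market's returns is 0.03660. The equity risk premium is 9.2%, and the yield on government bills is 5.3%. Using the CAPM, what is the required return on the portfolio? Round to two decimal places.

β_Larkin = 0.06199 / 0.03660 = 1.6937
β_Sable = 0.05390 / 0.03660 = 1.4727
β_Durant = 0.04149 / 0.03660 = 1.1336
β_Zeller = 0.04459 / 0.03660 = 1.2183
β_P = Σ w_i β_i = 0.27×1.6937 + 0.29×1.4727 + 0.15×1.1336 + 0.29×1.2183 = 1.4077
E(R_P) = R_f + β_P × MRP = 5.3% + 1.4077 × 9.2% = 18.25%

18.25%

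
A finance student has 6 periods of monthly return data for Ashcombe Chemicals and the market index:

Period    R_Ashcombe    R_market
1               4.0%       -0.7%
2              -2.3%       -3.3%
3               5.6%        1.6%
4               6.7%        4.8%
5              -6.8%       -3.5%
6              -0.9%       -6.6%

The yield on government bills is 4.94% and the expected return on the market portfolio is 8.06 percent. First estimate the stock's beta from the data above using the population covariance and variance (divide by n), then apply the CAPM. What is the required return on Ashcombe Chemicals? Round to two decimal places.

Mean R_i = (4.0 − 2.3 + 5.6 + 6.7 − 6.8 − 0.9) / 6 = 1.0500%
Mean R_m = (-0.7 − 3.3 + 1.6 + 4.8 − 3.5 − 6.6) / 6 = -1.2833%
Σ(R_i − R̄_i)(R_m − R̄_m) = 83.7350  ⇒  Cov = 83.7350 / 6 = 13.9558
Σ(R_m − R̄_m)² = 82.9083  ⇒  Var(R_m) = 82.9083 / 6 = 13.8181
β = Cov / Var(R_m) = 13.9558 / 13.8181 = 1.0100
MRP = 8.06% − 4.94% = 3.12%
E(R) = R_f + β × MRP = 4.94% + 1.0100 × 3.12% = 8.09%

8.09%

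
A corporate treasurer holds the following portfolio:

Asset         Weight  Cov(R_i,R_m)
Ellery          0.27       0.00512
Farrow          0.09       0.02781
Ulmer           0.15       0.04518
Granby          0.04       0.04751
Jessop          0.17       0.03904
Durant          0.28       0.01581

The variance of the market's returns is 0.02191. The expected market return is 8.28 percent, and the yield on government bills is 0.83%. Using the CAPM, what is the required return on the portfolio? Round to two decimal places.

8.86%

β_Ellery = 0.00512 / 0.02191 = 0.2337
β_Farrow = 0.02781 / 0.02191 = 1.2693
β_Ulmer = 0.04518 / 0.02191 = 2.0621
β_Granby = 0.04751 / 0.02191 = 2.1684
β_Jessop = 0.03904 / 0.02191 = 1.7818
β_Durant = 0.01581 / 0.02191 = 0.7216
β_P = Σ w_i β_i = 0.27×0.2337 + 0.09×1.2693 + 0.15×2.0621 + 0.04×2.1684 + 0.17×1.7818 + 0.28×0.7216 = 1.0783
MRP = 8.28% − 0.83% = 7.45%
E(R_P) = R_f + β_P × MRP = 0.83% + 1.0783 × 7.45% = 8.86%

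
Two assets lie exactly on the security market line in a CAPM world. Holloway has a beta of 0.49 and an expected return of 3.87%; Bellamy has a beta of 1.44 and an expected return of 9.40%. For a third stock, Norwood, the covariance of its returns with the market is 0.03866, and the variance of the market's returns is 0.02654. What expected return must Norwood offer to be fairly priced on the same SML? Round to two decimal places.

9.50%

MRP = (9.40% − 3.87%) / (1.44 − 0.49) = 5.8211%
R_f = 3.87% − 0.49 × 5.8211% = 1.0177%
β_Norwood = Cov / Var(R_m) = 0.03866 / 0.02654 = 1.4567
E(R_Norwood) = R_f + β × MRP = 1.0177% + 1.4567 × 5.8211% = 9.50%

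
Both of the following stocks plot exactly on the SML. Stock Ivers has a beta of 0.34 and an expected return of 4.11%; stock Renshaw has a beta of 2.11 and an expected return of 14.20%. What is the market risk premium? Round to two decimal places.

5.70%

Both satisfy E(R) = R_f + β·MRP, so the slope of the SML is
MRP = (14.20% − 4.11%) / (2.11 − 0.34) = 10.09% / 1.77 = 5.7006%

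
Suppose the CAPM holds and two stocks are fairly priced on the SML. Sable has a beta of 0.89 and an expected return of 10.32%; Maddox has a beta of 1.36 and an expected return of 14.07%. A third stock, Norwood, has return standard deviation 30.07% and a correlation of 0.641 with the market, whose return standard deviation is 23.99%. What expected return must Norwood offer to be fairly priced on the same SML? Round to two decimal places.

9.63%

MRP = (14.07% − 10.32%) / (1.36 − 0.89) = 7.9787%
R_f = 10.32% − 0.89 × 7.9787% = 3.2190%
β_Norwood = ρ·σ_i/σ_m = 0.641 × 30.07 / 23.99 = 0.8035
E(R_Norwood) = R_f + β × MRP = 3.2190% + 0.8035 × 7.9787% = 9.63%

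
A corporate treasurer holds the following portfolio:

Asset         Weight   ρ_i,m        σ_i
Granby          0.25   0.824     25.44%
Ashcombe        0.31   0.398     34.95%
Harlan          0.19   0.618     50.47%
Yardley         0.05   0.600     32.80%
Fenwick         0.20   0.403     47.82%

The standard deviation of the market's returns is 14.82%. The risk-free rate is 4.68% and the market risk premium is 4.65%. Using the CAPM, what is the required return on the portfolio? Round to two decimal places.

β_Granby = 0.824 × 25.44% / 14.82% = 1.4145
β_Ashcombe = 0.398 × 34.95% / 14.82% = 0.9386
β_Harlan = 0.618 × 50.47% / 14.82% = 2.1046
β_Yardley = 0.600 × 32.80% / 14.82% = 1.3279
β_Fenwick = 0.403 × 47.82% / 14.82% = 1.3004
β_P = Σ w_i β_i = 0.25×1.4145 + 0.31×0.9386 + 0.19×2.1046 + 0.05×1.3279 + 0.20×1.3004 = 1.3709
E(R_P) = R_f + β_P × MRP = 4.68% + 1.3709 × 4.65% = 11.05%

11.05%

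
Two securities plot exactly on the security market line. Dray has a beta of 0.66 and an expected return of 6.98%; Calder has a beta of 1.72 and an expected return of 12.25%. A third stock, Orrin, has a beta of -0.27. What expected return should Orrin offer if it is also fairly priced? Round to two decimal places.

MRP (SML slope) = (12.25% − 6.98%) / (1.72 − 0.66) = 5.27% / 1.06 = 4.9717%
R_f (intercept) = 6.98% − 0.66 × 4.9717% = 3.6987%
E(R_Orrin) = R_f + β × MRP = 3.6987% + -0.27 × 4.9717% = 2.36%

2.36%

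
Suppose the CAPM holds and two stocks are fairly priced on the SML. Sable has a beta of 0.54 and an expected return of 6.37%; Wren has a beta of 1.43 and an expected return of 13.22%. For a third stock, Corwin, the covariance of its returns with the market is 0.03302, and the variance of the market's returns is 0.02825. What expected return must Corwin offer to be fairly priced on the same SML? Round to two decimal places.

MRP = (13.22% − 6.37%) / (1.43 − 0.54) = 7.6966%
R_f = 6.37% − 0.54 × 7.6966% = 2.2138%
β_Corwin = Cov / Var(R_m) = 0.03302 / 0.02825 = 1.1688
E(R_Corwin) = R_f + β × MRP = 2.2138% + 1.1688 × 7.6966% = 11.21%

11.21%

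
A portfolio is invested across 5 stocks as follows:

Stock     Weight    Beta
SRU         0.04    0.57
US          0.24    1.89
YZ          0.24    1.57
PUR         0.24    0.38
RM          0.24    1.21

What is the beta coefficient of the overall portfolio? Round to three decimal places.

1.235

β_P = Σ w_i β_i = 0.04×0.57 + 0.24×1.89 + 0.24×1.57 + 0.24×0.38 + 0.24×1.21 = 1.2348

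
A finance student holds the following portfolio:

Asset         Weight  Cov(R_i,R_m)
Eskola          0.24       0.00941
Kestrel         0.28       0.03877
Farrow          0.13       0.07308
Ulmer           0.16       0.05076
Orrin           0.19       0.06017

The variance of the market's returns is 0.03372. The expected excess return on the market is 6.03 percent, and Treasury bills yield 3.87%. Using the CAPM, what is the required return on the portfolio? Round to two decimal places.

β_Eskola = 0.00941 / 0.03372 = 0.2791
β_Kestrel = 0.03877 / 0.03372 = 1.1498
β_Farrow = 0.07308 / 0.03372 = 2.1673
β_Ulmer = 0.05076 / 0.03372 = 1.5053
β_Orrin = 0.06017 / 0.03372 = 1.7844
β_P = Σ w_i β_i = 0.24×0.2791 + 0.28×1.1498 + 0.13×2.1673 + 0.16×1.5053 + 0.19×1.7844 = 1.2506
E(R_P) = R_f + β_P × MRP = 3.87% + 1.2506 × 6.03% = 11.41%

11.41%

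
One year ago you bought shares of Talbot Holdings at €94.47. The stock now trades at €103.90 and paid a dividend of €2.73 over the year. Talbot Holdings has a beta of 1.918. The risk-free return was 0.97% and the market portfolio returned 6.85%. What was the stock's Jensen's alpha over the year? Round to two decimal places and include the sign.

+0.62%

Realised HPR = (P1 + D1 − P0) / P0 = (103.90 + 2.73 − 94.47) / 94.47 = 12.16 / 94.47 = 12.8718%
MRP = 6.85% − 0.97% = 5.88%
CAPM required = R_f + β·MRP = 0.97% + 1.918 × 5.88% = 12.24784%
α = realised − required = 12.8718% − 12.24784% = +0.62%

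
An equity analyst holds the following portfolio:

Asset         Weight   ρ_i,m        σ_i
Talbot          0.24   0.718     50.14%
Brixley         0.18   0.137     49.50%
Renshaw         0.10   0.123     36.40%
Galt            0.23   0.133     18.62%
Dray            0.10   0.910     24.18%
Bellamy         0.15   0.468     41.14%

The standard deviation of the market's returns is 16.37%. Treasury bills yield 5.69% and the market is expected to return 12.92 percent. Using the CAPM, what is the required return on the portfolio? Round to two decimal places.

12.74%

β_Talbot = 0.718 × 50.14% / 16.37% = 2.1992
β_Brixley = 0.137 × 49.50% / 16.37% = 0.4143
β_Renshaw = 0.123 × 36.40% / 16.37% = 0.2735
β_Galt = 0.133 × 18.62% / 16.37% = 0.1513
β_Dray = 0.910 × 24.18% / 16.37% = 1.3442
β_Bellamy = 0.468 × 41.14% / 16.37% = 1.1761
β_P = Σ w_i β_i = 0.24×2.1992 + 0.18×0.4143 + 0.10×0.2735 + 0.23×0.1513 + 0.10×1.3442 + 0.15×1.1761 = 0.9754
MRP = 12.92% − 5.69% = 7.23%
E(R_P) = R_f + β_P × MRP = 5.69% + 0.9754 × 7.23% = 12.74%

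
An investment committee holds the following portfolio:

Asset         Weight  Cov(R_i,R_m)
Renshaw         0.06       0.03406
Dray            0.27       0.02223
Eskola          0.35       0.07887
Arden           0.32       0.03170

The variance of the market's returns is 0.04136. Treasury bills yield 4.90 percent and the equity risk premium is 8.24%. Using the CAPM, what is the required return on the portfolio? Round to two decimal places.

β_Renshaw = 0.03406 / 0.04136 = 0.8235
β_Dray = 0.02223 / 0.04136 = 0.5375
β_Eskola = 0.07887 / 0.04136 = 1.9069
β_Arden = 0.03170 / 0.04136 = 0.7664
β_P = Σ w_i β_i = 0.06×0.8235 + 0.27×0.5375 + 0.35×1.9069 + 0.32×0.7664 = 1.1072
E(R_P) = R_f + β_P × MRP = 4.90% + 1.1072 × 8.24% = 14.02%

14.02%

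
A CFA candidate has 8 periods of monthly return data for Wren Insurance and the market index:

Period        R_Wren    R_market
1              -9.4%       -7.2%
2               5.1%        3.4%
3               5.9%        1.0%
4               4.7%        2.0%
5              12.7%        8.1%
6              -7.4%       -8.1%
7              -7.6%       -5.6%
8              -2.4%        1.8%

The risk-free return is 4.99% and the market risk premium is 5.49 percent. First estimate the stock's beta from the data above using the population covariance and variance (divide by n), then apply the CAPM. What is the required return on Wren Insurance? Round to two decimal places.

12.16%

Mean R_i = (-9.4 + 5.1 + 5.9 + 4.7 + 12.7 − 7.4 − 7.6 − 2.4) / 8 = 0.2000%
Mean R_m = (-7.2 + 3.4 + 1.0 + 2.0 + 8.1 − 8.1 − 5.6 + 1.8) / 8 = -0.5750%
Σ(R_i − R̄_i)(R_m − R̄_m) = 302.2900  ⇒  Cov = 302.2900 / 8 = 37.7863
Σ(R_m − R̄_m)² = 231.5750  ⇒  Var(R_m) = 231.5750 / 8 = 28.9469
β = Cov / Var(R_m) = 37.7863 / 28.9469 = 1.3054
E(R) = R_f + β × MRP = 4.99% + 1.3054 × 5.49% = 12.16%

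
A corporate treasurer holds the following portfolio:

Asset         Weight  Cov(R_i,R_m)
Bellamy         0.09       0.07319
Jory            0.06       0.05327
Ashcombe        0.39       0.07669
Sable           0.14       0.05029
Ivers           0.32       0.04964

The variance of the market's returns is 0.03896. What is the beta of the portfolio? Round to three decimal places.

β_Bellamy = 0.07319 / 0.03896 = 1.8786
β_Jory = 0.05327 / 0.03896 = 1.3673
β_Ashcombe = 0.07669 / 0.03896 = 1.9684
β_Sable = 0.05029 / 0.03896 = 1.2908
β_Ivers = 0.04964 / 0.03896 = 1.2741
β_P = Σ w_i β_i = 0.09×1.8786 + 0.06×1.3673 + 0.39×1.9684 + 0.14×1.2908 + 0.32×1.2741 = 1.6072

1.607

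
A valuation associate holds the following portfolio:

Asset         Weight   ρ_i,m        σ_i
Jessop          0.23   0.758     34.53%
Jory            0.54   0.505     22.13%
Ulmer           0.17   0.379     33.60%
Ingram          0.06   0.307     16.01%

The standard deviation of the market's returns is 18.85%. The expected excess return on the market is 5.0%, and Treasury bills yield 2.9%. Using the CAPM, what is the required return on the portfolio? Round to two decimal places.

6.75%

β_Jessop = 0.758 × 34.53% / 18.85% = 1.3885
β_Jory = 0.505 × 22.13% / 18.85% = 0.5929
β_Ulmer = 0.379 × 33.60% / 18.85% = 0.6756
β_Ingram = 0.307 × 16.01% / 18.85% = 0.2607
β_P = Σ w_i β_i = 0.23×1.3885 + 0.54×0.5929 + 0.17×0.6756 + 0.06×0.2607 = 0.7700
E(R_P) = R_f + β_P × MRP = 2.9% + 0.7700 × 5.0% = 6.75%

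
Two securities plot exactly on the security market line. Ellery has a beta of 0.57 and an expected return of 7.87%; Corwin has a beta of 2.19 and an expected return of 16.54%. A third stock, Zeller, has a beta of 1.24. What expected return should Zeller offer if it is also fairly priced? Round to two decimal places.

MRP (SML slope) = (16.54% − 7.87%) / (2.19 − 0.57) = 8.67% / 1.62 = 5.3519%
R_f (intercept) = 7.87% − 0.57 × 5.3519% = 4.8194%
E(R_Zeller) = R_f + β × MRP = 4.8194% + 1.24 × 5.3519% = 11.46%

11.46%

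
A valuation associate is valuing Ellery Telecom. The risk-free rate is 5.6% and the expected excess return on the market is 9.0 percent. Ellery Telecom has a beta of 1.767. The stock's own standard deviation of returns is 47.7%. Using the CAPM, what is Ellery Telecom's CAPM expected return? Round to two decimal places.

E(R) = R_f + β × MRP = 5.6% + 1.767 × 9.0% = 21.50%

21.50%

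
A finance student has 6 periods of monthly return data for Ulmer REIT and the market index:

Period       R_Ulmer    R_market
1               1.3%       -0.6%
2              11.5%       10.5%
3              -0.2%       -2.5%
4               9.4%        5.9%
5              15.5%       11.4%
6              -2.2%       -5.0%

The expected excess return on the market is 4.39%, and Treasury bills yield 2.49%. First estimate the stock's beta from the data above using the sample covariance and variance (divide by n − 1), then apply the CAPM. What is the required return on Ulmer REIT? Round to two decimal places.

Mean R_i = (1.3 + 11.5 − 0.2 + 9.4 + 15.5 − 2.2) / 6 = 5.8833%
Mean R_m = (-0.6 + 10.5 − 2.5 + 5.9 + 11.4 − 5.0) / 6 = 3.2833%
Σ(R_i − R̄_i)(R_m − R̄_m) = 247.7283  ⇒  Cov = 247.7283 / 5 = 49.5457
Σ(R_m − R̄_m)² = 241.9483  ⇒  Var(R_m) = 241.9483 / 5 = 48.3897
β = Cov / Var(R_m) = 49.5457 / 48.3897 = 1.0239
E(R) = R_f + β × MRP = 2.49% + 1.0239 × 4.39% = 6.98%

6.98%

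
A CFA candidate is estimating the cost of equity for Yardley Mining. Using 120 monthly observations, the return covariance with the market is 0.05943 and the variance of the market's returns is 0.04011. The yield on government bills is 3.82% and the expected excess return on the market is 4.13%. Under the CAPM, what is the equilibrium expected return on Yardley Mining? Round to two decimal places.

9.94%

β = Cov(R_i, R_m) / Var(R_m) = 0.05943 / 0.04011 = 1.4817
E(R) = R_f + β × MRP = 3.82% + 1.4817 × 4.13% = 9.94%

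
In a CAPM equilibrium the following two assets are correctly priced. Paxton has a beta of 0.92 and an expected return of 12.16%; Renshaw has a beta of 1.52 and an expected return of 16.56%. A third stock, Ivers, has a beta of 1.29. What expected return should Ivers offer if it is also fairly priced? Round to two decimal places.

14.87%

MRP (SML slope) = (16.56% − 12.16%) / (1.52 − 0.92) = 4.40% / 0.60 = 7.3333%
R_f (intercept) = 12.16% − 0.92 × 7.3333% = 5.4134%
E(R_Ivers) = R_f + β × MRP = 5.4134% + 1.29 × 7.3333% = 14.87%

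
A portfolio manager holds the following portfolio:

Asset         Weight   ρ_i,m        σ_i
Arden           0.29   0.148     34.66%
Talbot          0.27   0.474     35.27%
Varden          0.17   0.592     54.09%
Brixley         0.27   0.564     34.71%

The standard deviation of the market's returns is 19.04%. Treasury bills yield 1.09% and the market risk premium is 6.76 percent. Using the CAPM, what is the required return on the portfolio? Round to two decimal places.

β_Arden = 0.148 × 34.66% / 19.04% = 0.2694
β_Talbot = 0.474 × 35.27% / 19.04% = 0.8780
β_Varden = 0.592 × 54.09% / 19.04% = 1.6818
β_Brixley = 0.564 × 34.71% / 19.04% = 1.0282
β_P = Σ w_i β_i = 0.29×0.2694 + 0.27×0.8780 + 0.17×1.6818 + 0.27×1.0282 = 0.8787
E(R_P) = R_f + β_P × MRP = 1.09% + 0.8787 × 6.76% = 7.03%

7.03%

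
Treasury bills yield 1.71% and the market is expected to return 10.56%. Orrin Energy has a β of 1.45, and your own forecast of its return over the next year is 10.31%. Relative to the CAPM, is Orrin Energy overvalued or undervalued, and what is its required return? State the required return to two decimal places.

MRP = 10.56% − 1.71% = 8.85%
Required return = R_f + β·MRP = 1.71% + 1.45 × 8.85% = 14.54%
Forecast 10.31% < required 14.54% → the stock plots below the SML → overvalued.

Overvalued; required return 14.54%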